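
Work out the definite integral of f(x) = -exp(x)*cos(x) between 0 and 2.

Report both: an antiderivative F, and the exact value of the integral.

Antiderivative: F(x) = (-sin(x) - cos(x))*exp(x)/2; value = -exp(2)*sin(2)/2 + 1/2 - exp(2)*cos(2)/2

Since d/dx undoes antidifferentiation here, F'(x) = f(x) is required of F(x).
F(x) = (-sin(x) - cos(x))*exp(x)/2 is an antiderivative of f.
Check: d/dx[(-sin(x) - cos(x))*exp(x)/2] = -exp(x)*cos(x) = f(x).
F(2) = -exp(2)*sin(2)/2 - exp(2)*cos(2)/2; F(0) = -1/2.
Integral = F(2) - F(0) = -exp(2)*sin(2)/2 + 1/2 - exp(2)*cos(2)/2.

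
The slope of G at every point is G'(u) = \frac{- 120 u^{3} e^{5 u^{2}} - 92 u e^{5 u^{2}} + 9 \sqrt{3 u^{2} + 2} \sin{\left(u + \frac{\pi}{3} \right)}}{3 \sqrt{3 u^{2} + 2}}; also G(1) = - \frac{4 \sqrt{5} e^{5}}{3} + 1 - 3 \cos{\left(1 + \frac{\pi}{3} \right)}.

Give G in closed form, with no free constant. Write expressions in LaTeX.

G(u) = - \frac{4 \sqrt{3 u^{2} + 2} e^{5 u^{2}}}{3} - 3 \cos{\left(u + \frac{\pi}{3} \right)} + 1

Whatever form G(u) takes, its d/du must return the stated G'(u).
A general antiderivative is - \frac{4 \sqrt{3 u^{2} + 2} e^{5 u^{2}}}{3} - 3 \cos{\left(u + \frac{\pi}{3} \right)} + C.
The condition gives C = - \frac{4 \sqrt{5} e^{5}}{3} + 1 - 3 \cos{\left(1 + \frac{\pi}{3} \right)} - (- \frac{4 \sqrt{5} e^{5}}{3} - 3 \cos{\left(1 + \frac{\pi}{3} \right)}) = 1.
So G(u) = - \frac{4 \sqrt{3 u^{2} + 2} e^{5 u^{2}}}{3} - 3 \cos{\left(u + \frac{\pi}{3} \right)} + 1.
Check: d/du[- \frac{4 \sqrt{3 u^{2} + 2} e^{5 u^{2}}}{3} - 3 \cos{\left(u + \frac{\pi}{3} \right)} + 1] = \frac{- 120 u^{3} e^{5 u^{2}} - 92 u e^{5 u^{2}} + 9 \sqrt{3 u^{2} + 2} \sin{\left(u + \frac{\pi}{3} \right)}}{3 \sqrt{3 u^{2} + 2}} = G'(u).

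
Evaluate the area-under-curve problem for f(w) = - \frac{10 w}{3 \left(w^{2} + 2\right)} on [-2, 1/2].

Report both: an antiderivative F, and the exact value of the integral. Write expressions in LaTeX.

The substitution u = 3 w^{2} + 6 works: f is exactly (dF/du)*(du/dw) for that inner function.
F(w) = - \frac{5 \log{\left(3 w^{2} + 6 \right)}}{3} is an antiderivative of f.
Check: d/dw[- \frac{5 \log{\left(3 w^{2} + 6 \right)}}{3}] = - \frac{10 w}{3 w^{2} + 6}, which equals f(w).
F(1/2) = - \frac{5 \log{\left(\frac{27}{4} \right)}}{3}; F(-2) = - \frac{5 \log{\left(18 \right)}}{3}.
Integral = F(1/2) - F(-2) = - \frac{5 \log{\left(\frac{27}{4} \right)}}{3} + \frac{5 \log{\left(18 \right)}}{3}.

Antiderivative: F(w) = - \frac{5 \log{\left(3 w^{2} + 6 \right)}}{3}; value = - \frac{5 \log{\left(\frac{27}{4} \right)}}{3} + \frac{5 \log{\left(18 \right)}}{3}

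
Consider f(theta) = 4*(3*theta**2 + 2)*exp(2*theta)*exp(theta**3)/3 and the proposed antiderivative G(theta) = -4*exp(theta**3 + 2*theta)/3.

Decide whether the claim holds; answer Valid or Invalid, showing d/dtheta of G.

Invalid: d/dtheta[G] - f = -8*theta**2*exp(2*theta)*exp(theta**3) - 16*exp(2*theta)*exp(theta**3)/3, which is not 0.

d/dtheta[G] = -4*theta**2*exp(2*theta)*exp(theta**3) - 8*exp(2*theta)*exp(theta**3)/3
d/dtheta[G] - f(theta) = -8*theta**2*exp(2*theta)*exp(theta**3) - 16*exp(2*theta)*exp(theta**3)/3 != 0.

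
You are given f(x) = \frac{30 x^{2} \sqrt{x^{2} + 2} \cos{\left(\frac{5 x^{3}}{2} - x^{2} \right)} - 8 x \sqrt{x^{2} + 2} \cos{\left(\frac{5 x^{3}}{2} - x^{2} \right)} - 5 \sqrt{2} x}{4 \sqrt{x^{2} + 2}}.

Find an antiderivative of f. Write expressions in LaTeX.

Recover f(x) by differentiating a candidate F(x); any mismatch rules it out.
Check: d/dx[\frac{\sqrt{2} \left(- 5 \sqrt{x^{2} + 2} + 2 \sqrt{2} \sin{\left(\frac{5 x^{3}}{2} - x^{2} \right)}\right)}{4}] = \frac{30 x^{2} \sqrt{x^{2} + 2} \cos{\left(\frac{5 x^{3}}{2} - x^{2} \right)} - 8 x \sqrt{x^{2} + 2} \cos{\left(\frac{5 x^{3}}{2} - x^{2} \right)} - 5 \sqrt{2} x}{4 \sqrt{x^{2} + 2}} = f(x).

An antiderivative is F(x) = \frac{\sqrt{2} \left(- 5 \sqrt{x^{2} + 2} + 2 \sqrt{2} \sin{\left(\frac{5 x^{3}}{2} - x^{2} \right)}\right)}{4}.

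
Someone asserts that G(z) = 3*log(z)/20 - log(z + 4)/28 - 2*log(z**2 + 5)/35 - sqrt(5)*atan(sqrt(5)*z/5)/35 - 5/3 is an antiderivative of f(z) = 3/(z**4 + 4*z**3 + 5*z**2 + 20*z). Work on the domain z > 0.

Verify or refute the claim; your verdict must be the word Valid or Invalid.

d/dz[G] = 3/(z**4 + 4*z**3 + 5*z**2 + 20*z)
This equals f(z) exactly, so the claim holds.

Valid - the claim checks out under differentiation.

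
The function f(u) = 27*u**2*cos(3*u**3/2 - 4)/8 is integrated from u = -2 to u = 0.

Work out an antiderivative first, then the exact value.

f matches the chain-rule pattern g'(h)*h' with inner function h(u) = 3*u**3/2 - 4; substituting w = h(u) collapses the integral.
F(u) = 3*sin(3*u**3/2 - 4)/4 is an antiderivative of f.
Check: d/du[3*sin(3*u**3/2 - 4)/4] = 27*u**2*cos(3*u**3/2 - 4)/8 = f(u).
F(0) = -3*sin(4)/4; F(-2) = -3*sin(16)/4.
Integral = F(0) - F(-2) = 3*sin(16)/4 - 3*sin(4)/4.

Antiderivative: F(u) = 3*sin(3*u**3/2 - 4)/4; value = 3*sin(16)/4 - 3*sin(4)/4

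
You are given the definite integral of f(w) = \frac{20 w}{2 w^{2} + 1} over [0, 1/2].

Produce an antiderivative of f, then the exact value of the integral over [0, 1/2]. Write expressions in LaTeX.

f matches the chain-rule pattern g'(h)*h' with inner function h(w) = 4 w^{2} + 2; substituting u = h(w) collapses the integral.
F(w) = 5 \log{\left(4 w^{2} + 2 \right)} is an antiderivative of f.
Check: d/dw[5 \log{\left(4 w^{2} + 2 \right)}] = \frac{20 w}{2 w^{2} + 1} = f(w).
F(1/2) = 5 \log{\left(3 \right)}; F(0) = 5 \log{\left(2 \right)}.
Integral = F(1/2) - F(0) = - 5 \log{\left(2 \right)} + 5 \log{\left(3 \right)}.

Antiderivative: F(w) = 5 \log{\left(4 w^{2} + 2 \right)}; value = - 5 \log{\left(2 \right)} + 5 \log{\left(3 \right)}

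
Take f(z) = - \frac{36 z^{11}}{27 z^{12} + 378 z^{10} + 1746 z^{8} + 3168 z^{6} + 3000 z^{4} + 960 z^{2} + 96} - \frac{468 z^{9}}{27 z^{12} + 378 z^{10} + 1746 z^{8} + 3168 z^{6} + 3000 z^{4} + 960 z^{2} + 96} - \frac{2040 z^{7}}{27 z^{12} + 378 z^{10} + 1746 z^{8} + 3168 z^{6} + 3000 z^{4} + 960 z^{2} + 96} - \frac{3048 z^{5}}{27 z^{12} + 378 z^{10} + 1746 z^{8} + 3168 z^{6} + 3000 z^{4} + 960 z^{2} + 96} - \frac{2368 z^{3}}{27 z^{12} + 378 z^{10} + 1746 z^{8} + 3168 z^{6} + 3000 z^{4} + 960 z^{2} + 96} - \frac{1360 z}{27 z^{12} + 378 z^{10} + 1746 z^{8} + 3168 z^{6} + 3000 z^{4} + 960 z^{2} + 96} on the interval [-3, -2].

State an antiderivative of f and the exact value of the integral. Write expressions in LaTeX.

Integrate term by term and add the pieces.
F(z) = \frac{- \left(3 z^{4} + 18 z^{2} + 4\right) \log{\left(z^{4} + 2 z^{2} + 2 \right)} + 18}{3 \left(3 z^{4} + 18 z^{2} + 4\right)} is an antiderivative of f.
Check: d/dz[\frac{- \left(3 z^{4} + 18 z^{2} + 4\right) \log{\left(z^{4} + 2 z^{2} + 2 \right)} + 18}{3 \left(3 z^{4} + 18 z^{2} + 4\right)}] = \frac{- 36 z^{11} - 468 z^{9} - 2040 z^{7} - 3048 z^{5} - 2368 z^{3} - 1360 z}{27 z^{12} + 378 z^{10} + 1746 z^{8} + 3168 z^{6} + 3000 z^{4} + 960 z^{2} + 96}, which equals f(z).
F(-2) = \frac{3}{62} - \frac{\log{\left(26 \right)}}{3}; F(-3) = \frac{6}{409} - \frac{\log{\left(101 \right)}}{3}.
Integral = F(-2) - F(-3) = - \frac{\log{\left(26 \right)}}{3} + \frac{855}{25358} + \frac{\log{\left(101 \right)}}{3}.

Antiderivative: F(z) = \frac{- \left(3 z^{4} + 18 z^{2} + 4\right) \log{\left(z^{4} + 2 z^{2} + 2 \right)} + 18}{3 \left(3 z^{4} + 18 z^{2} + 4\right)}; value = - \frac{\log{\left(26 \right)}}{3} + \frac{855}{25358} + \frac{\log{\left(101 \right)}}{3}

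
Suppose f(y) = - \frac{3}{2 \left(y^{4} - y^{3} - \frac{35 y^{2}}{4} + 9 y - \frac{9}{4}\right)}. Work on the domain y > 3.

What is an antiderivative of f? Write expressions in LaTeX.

An antiderivative is F(y) = - \frac{\log{\left(y - 3 \right)}}{25} + \frac{24 \log{\left(y - \frac{1}{2} \right)}}{1225} + \frac{\log{\left(y + 3 \right)}}{49} - \frac{12}{70 y - 35}.

The denominator factors as \left(y - 3\right) \left(y + 3\right) \left(2 y - 1\right)^{2}; partial fractions split f into directly integrable pieces: \frac{48}{1225 \left(2 y - 1\right)} + \frac{24}{35 \left(2 y - 1\right)^{2}} + \frac{1}{49 \left(y + 3\right)} - \frac{1}{25 \left(y - 3\right)}.
Check: d/dy[- \frac{\log{\left(y - 3 \right)}}{25} + \frac{24 \log{\left(y - \frac{1}{2} \right)}}{1225} + \frac{\log{\left(y + 3 \right)}}{49} - \frac{12}{70 y - 35}] = - \frac{6}{4 y^{4} - 4 y^{3} - 35 y^{2} + 36 y - 9}, which equals f(y).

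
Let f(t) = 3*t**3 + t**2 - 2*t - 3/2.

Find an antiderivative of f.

An antiderivative is F(t) = (9*t**4 + 4*t**3 - 12*t**2 - 18*t - 12)/12.

Integrate term by term and add the pieces.
Check: d/dt[(9*t**4 + 4*t**3 - 12*t**2 - 18*t - 12)/12] = 3*t**3 + t**2 - 2*t - 3/2 = f(t).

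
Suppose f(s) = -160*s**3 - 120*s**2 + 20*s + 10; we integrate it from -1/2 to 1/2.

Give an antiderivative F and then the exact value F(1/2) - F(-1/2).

Antiderivative: F(s) = -5*(-4*s**2 - 2*s + 1)**2/2; value = 0

The substitution u = -4*s**2 - 2*s + 1 works: f is exactly (dF/du)*(du/ds) for that inner function.
F(s) = -5*(-4*s**2 - 2*s + 1)**2/2 is an antiderivative of f.
Check: d/ds[-5*(-4*s**2 - 2*s + 1)**2/2] = -160*s**3 - 120*s**2 + 20*s + 10 = f(s).
F(1/2) = -5/2; F(-1/2) = -5/2.
Integral = F(1/2) - F(-1/2) = 0.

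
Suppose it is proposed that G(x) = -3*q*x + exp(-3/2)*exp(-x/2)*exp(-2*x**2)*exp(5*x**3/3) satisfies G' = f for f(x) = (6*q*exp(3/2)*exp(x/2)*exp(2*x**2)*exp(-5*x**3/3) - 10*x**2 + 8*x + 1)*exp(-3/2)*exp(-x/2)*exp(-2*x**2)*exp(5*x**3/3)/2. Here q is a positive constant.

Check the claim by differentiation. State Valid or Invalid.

d/dx[G] = (-6*q*exp(3/2)*exp(x/2)*exp(2*x**2) + 10*x**2*exp(5*x**3/3) - 8*x*exp(5*x**3/3) - exp(5*x**3/3))*exp(-3/2)*exp(-x/2)*exp(-2*x**2)/2
d/dx[G] - f(x) = (-6*q*exp(3)*exp(x)*exp(2*x**2) + 10*x**2*exp(3/2)*exp(x/2)*exp(5*x**3/3) - 8*x*exp(3/2)*exp(x/2)*exp(5*x**3/3) - exp(3/2)*exp(x/2)*exp(5*x**3/3))*exp(-3)*exp(-x)*exp(-2*x**2) != 0.

Invalid: d/dx[G] - f = (-6*q*exp(3)*exp(x)*exp(2*x**2) + 10*x**2*exp(3/2)*exp(x/2)*exp(5*x**3/3) - 8*x*exp(3/2)*exp(x/2)*exp(5*x**3/3) - exp(3/2)*exp(x/2)*exp(5*x**3/3))*exp(-3)*exp(-x)*exp(-2*x**2), which is not 0.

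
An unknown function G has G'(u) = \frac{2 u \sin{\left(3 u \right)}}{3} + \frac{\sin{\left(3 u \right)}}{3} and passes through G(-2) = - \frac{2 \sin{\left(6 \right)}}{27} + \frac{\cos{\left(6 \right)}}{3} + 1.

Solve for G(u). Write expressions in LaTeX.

Integrate term by term and add the pieces.
A general antiderivative is - \frac{2 u \cos{\left(3 u \right)}}{9} + \frac{2 \sin{\left(3 u \right)}}{27} - \frac{\cos{\left(3 u \right)}}{9} + C.
The condition gives C = - \frac{2 \sin{\left(6 \right)}}{27} + \frac{\cos{\left(6 \right)}}{3} + 1 - (- \frac{2 \sin{\left(6 \right)}}{27} + \frac{\cos{\left(6 \right)}}{3}) = 1.
So G(u) = - \frac{2 u \cos{\left(3 u \right)}}{9} + \frac{2 \sin{\left(3 u \right)}}{27} - \frac{\cos{\left(3 u \right)}}{9} + 1.
Check: d/du[- \frac{2 u \cos{\left(3 u \right)}}{9} + \frac{2 \sin{\left(3 u \right)}}{27} - \frac{\cos{\left(3 u \right)}}{9} + 1] = \frac{2 u \sin{\left(3 u \right)}}{3} + \frac{\sin{\left(3 u \right)}}{3} = G'(u).

G(u) = - \frac{2 u \cos{\left(3 u \right)}}{9} + \frac{2 \sin{\left(3 u \right)}}{27} - \frac{\cos{\left(3 u \right)}}{9} + 1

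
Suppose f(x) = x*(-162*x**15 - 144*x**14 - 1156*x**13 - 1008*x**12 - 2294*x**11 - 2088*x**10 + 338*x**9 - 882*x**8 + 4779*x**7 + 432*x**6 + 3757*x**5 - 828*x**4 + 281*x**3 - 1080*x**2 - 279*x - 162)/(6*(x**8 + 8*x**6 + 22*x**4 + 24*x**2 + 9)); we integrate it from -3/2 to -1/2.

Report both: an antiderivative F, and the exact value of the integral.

Any candidate F(x) must reproduce f(x) exactly when differentiated.
F(x) = -(x - 1)*(18*x**12 + 36*x**11 + 88*x**10 + 136*x**9 + 80*x**8 + 56*x**7 - 106*x**6 - 97*x**5 - 124*x**4 - 37*x**3 - 6*x**2 + 9*x + 9)/(6*(x**2 + 1)*(x**2 + 3)) is an antiderivative of f.
Check: d/dx[-(x - 1)*(18*x**12 + 36*x**11 + 88*x**10 + 136*x**9 + 80*x**8 + 56*x**7 - 106*x**6 - 97*x**5 - 124*x**4 - 37*x**3 - 6*x**2 + 9*x + 9)/(6*(x**2 + 1)*(x**2 + 3))] = (-162*x**16 - 144*x**15 - 1156*x**14 - 1008*x**13 - 2294*x**12 - 2088*x**11 + 338*x**10 - 882*x**9 + 4779*x**8 + 432*x**7 + 3757*x**6 - 828*x**5 + 281*x**4 - 1080*x**3 - 279*x**2 - 162*x)/(6*x**8 + 48*x**6 + 132*x**4 + 144*x**2 + 54), which equals f(x).
F(-1/2) = 1909/33280; F(-3/2) = -944855/46592.
Integral = F(-1/2) - F(-3/2) = 2368819/116480.

Antiderivative: F(x) = -(x - 1)*(18*x**12 + 36*x**11 + 88*x**10 + 136*x**9 + 80*x**8 + 56*x**7 - 106*x**6 - 97*x**5 - 124*x**4 - 37*x**3 - 6*x**2 + 9*x + 9)/(6*(x**2 + 1)*(x**2 + 3)); value = 2368819/116480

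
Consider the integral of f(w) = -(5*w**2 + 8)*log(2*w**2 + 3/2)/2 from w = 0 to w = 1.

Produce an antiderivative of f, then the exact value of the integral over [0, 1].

A candidate is checked by its d/dw: the result must match f(w).
F(w) = -(60*w**3*log(2*w**2 + 3/2) - 40*w**3 + 288*w*log(2*w**2 + 3/2) - 486*w + 243*sqrt(3)*atan(2*sqrt(3)*w/3))/72 is an antiderivative of f.
Check: d/dw[-(60*w**3*log(2*w**2 + 3/2) - 40*w**3 + 288*w*log(2*w**2 + 3/2) - 486*w + 243*sqrt(3)*atan(2*sqrt(3)*w/3))/72] = -5*w**2*log(2*w**2 + 3/2)/2 - 4*log(2*w**2 + 3/2), which equals f(w).
F(1) = -29*log(7/2)/6 - 27*sqrt(3)*atan(2*sqrt(3)/3)/8 + 263/36; F(0) = 0.
Integral = F(1) - F(0) = -29*log(7/2)/6 - 27*sqrt(3)*atan(2*sqrt(3)/3)/8 + 263/36.

Antiderivative: F(w) = -(60*w**3*log(2*w**2 + 3/2) - 40*w**3 + 288*w*log(2*w**2 + 3/2) - 486*w + 243*sqrt(3)*atan(2*sqrt(3)*w/3))/72; value = -29*log(7/2)/6 - 27*sqrt(3)*atan(2*sqrt(3)/3)/8 + 263/36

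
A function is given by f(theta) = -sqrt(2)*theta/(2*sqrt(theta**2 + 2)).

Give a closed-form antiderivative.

The substitution u = 2*theta**2 + 4 works: f is exactly (dF/du)*(du/dtheta) for that inner function.
Check: d/dtheta[-sqrt(2)*sqrt(theta**2 + 2)/2] = -sqrt(2)*theta/(2*sqrt(theta**2 + 2)) = f(theta).

An antiderivative is F(theta) = -sqrt(2)*sqrt(theta**2 + 2)/2.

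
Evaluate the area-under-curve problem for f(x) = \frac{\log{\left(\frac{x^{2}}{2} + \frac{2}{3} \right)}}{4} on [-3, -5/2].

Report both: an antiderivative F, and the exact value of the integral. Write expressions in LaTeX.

An antiderivative F(x) passes only if d/dx[F] lands on f(x) exactly.
F(x) = \frac{3 x \log{\left(\frac{x^{2}}{2} + \frac{2}{3} \right)} - 6 x + 4 \sqrt{3} \operatorname{atan}{\left(\frac{\sqrt{3} x}{2} \right)}}{12} is an antiderivative of f.
Check: d/dx[\frac{3 x \log{\left(\frac{x^{2}}{2} + \frac{2}{3} \right)} - 6 x + 4 \sqrt{3} \operatorname{atan}{\left(\frac{\sqrt{3} x}{2} \right)}}{12}] = \frac{\log{\left(3 x^{2} + 4 \right)}}{4} - \frac{\log{\left(6 \right)}}{4}, which equals f(x).
F(-5/2) = - \frac{5 \log{\left(\frac{91}{24} \right)}}{8} - \frac{\sqrt{3} \operatorname{atan}{\left(\frac{5 \sqrt{3}}{4} \right)}}{3} + \frac{5}{4}; F(-3) = - \frac{3 \log{\left(\frac{31}{6} \right)}}{4} - \frac{\sqrt{3} \operatorname{atan}{\left(\frac{3 \sqrt{3}}{2} \right)}}{3} + \frac{3}{2}.
Integral = F(-5/2) - F(-3) = - \frac{5 \log{\left(\frac{91}{24} \right)}}{8} - \frac{\sqrt{3} \operatorname{atan}{\left(\frac{5 \sqrt{3}}{4} \right)}}{3} - \frac{1}{4} + \frac{\sqrt{3} \operatorname{atan}{\left(\frac{3 \sqrt{3}}{2} \right)}}{3} + \frac{3 \log{\left(\frac{31}{6} \right)}}{4}.

Antiderivative: F(x) = \frac{3 x \log{\left(\frac{x^{2}}{2} + \frac{2}{3} \right)} - 6 x + 4 \sqrt{3} \operatorname{atan}{\left(\frac{\sqrt{3} x}{2} \right)}}{12}; value = - \frac{5 \log{\left(\frac{91}{24} \right)}}{8} - \frac{\sqrt{3} \operatorname{atan}{\left(\frac{5 \sqrt{3}}{4} \right)}}{3} - \frac{1}{4} + \frac{\sqrt{3} \operatorname{atan}{\left(\frac{3 \sqrt{3}}{2} \right)}}{3} + \frac{3 \log{\left(\frac{31}{6} \right)}}{4}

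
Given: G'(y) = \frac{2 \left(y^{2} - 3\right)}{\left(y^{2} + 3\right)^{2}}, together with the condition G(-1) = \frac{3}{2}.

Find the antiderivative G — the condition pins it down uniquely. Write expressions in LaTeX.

G(y) = - \frac{2 y}{y^{2} + 3} + 1

G'(y) has the shape u'v + uv' for u = - 2 y and v = \frac{1}{y^{2} + 3} — it is the derivative of the product u*v.
A general antiderivative is - \frac{2 y}{y^{2} + 3} + C.
The condition gives C = \frac{3}{2} - (\frac{1}{2}) = 1.
So G(y) = - \frac{2 y}{y^{2} + 3} + 1.
Check: d/dy[- \frac{2 y}{y^{2} + 3} + 1] = \frac{2 y^{2} - 6}{y^{4} + 6 y^{2} + 9}, which equals G'(y).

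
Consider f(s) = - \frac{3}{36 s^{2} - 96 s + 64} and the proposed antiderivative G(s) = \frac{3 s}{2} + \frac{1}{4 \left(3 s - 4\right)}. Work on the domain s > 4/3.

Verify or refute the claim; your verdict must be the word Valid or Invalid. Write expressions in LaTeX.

d/ds[G] = \frac{54 s^{2} - 144 s + 93}{36 s^{2} - 96 s + 64}
d/ds[G] - f(s) = \frac{3}{2} != 0.

Invalid: d/ds[G] - f = \frac{3}{2}, which is not 0.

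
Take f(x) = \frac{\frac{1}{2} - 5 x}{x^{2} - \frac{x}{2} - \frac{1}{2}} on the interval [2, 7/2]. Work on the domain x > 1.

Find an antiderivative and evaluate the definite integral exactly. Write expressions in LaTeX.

Antiderivative: F(x) = - 3 \log{\left(x - 1 \right)} - 2 \log{\left(x + \frac{1}{2} \right)}; value = - 2 \log{\left(4 \right)} - \log{\left(\frac{5}{2} \right)}

The denominator factors as \left(x - 1\right) \left(2 x + 1\right); partial fractions split f into directly integrable pieces: - \frac{4}{2 x + 1} - \frac{3}{x - 1}.
F(x) = - 3 \log{\left(x - 1 \right)} - 2 \log{\left(x + \frac{1}{2} \right)} is an antiderivative of f.
Check: d/dx[- 3 \log{\left(x - 1 \right)} - 2 \log{\left(x + \frac{1}{2} \right)}] = \frac{1 - 10 x}{2 x^{2} - x - 1}, which equals f(x).
F(7/2) = - 2 \log{\left(4 \right)} - 3 \log{\left(\frac{5}{2} \right)}; F(2) = - 2 \log{\left(\frac{5}{2} \right)}.
Integral = F(7/2) - F(2) = - 2 \log{\left(4 \right)} - \log{\left(\frac{5}{2} \right)}.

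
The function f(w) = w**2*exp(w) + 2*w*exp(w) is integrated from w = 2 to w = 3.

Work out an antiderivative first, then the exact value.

Recognize the product-rule pattern: f = u'v + uv' with u = w**2, v = exp(w), so integration by parts undoes it.
F(w) = w**2*exp(w) is an antiderivative of f.
Check: d/dw[w**2*exp(w)] = w**2*exp(w) + 2*w*exp(w) = f(w).
F(3) = 9*exp(3); F(2) = 4*exp(2).
Integral = F(3) - F(2) = -4*exp(2) + 9*exp(3).

Antiderivative: F(w) = w**2*exp(w); value = -4*exp(2) + 9*exp(3)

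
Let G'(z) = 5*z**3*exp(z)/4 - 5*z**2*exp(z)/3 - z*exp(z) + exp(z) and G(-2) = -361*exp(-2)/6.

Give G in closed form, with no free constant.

G'(z) has the shape u'v + uv' for u = 5*z**3/4 - 65*z**2/12 + 59*z/6 - 53/6 and v = exp(z) — it is the derivative of the product u*v.
A general antiderivative is (15*z**3 - 65*z**2 + 118*z - 106)*exp(z)/12 + C.
The condition gives C = -361*exp(-2)/6 - (-361*exp(-2)/6) = 0.
So G(z) = (15*z**3 - 65*z**2 + 118*z - 106)*exp(z)/12.
Check: d/dz[(15*z**3 - 65*z**2 + 118*z - 106)*exp(z)/12] = 5*z**3*exp(z)/4 - 5*z**2*exp(z)/3 - z*exp(z) + exp(z) = G'(z).

G(z) = (15*z**3 - 65*z**2 + 118*z - 106)*exp(z)/12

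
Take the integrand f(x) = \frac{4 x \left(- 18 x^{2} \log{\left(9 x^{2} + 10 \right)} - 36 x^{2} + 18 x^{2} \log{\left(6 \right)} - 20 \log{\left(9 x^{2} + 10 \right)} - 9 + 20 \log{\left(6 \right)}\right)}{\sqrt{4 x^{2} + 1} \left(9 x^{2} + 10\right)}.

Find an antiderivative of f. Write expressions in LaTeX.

f has the shape u'v + uv' for u = - 2 \sqrt{4 x^{2} + 1} and v = \log{\left(\frac{3 x^{2}}{2} + \frac{5}{3} \right)} — it is the derivative of the product u*v.
Check: d/dx[- 2 \sqrt{4 x^{2} + 1} \log{\left(\frac{3 x^{2}}{2} + \frac{5}{3} \right)}] = \frac{- 72 x^{3} \log{\left(9 x^{2} + 10 \right)} - 144 x^{3} + 72 x^{3} \log{\left(6 \right)} - 80 x \log{\left(9 x^{2} + 10 \right)} - 36 x + 80 x \log{\left(6 \right)}}{9 x^{2} \sqrt{4 x^{2} + 1} + 10 \sqrt{4 x^{2} + 1}}, which equals f(x).

An antiderivative is F(x) = - 2 \sqrt{4 x^{2} + 1} \log{\left(\frac{3 x^{2}}{2} + \frac{5}{3} \right)}.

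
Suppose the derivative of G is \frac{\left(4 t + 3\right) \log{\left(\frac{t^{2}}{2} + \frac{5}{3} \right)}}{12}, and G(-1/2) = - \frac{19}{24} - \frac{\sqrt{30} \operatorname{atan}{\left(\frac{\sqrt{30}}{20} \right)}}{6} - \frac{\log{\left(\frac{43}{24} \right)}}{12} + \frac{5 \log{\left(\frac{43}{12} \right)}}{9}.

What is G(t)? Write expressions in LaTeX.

For G(t) to be correct, d/dt[G] must agree with the stated G'(t) identically.
A general antiderivative is - \frac{t^{2}}{6} - \frac{t}{2} + \left(\frac{t^{2}}{6} + \frac{t}{4}\right) \log{\left(\frac{t^{2}}{2} + \frac{5}{3} \right)} + \frac{5 \log{\left(t^{2} + \frac{10}{3} \right)}}{9} + \frac{\sqrt{30} \operatorname{atan}{\left(\frac{\sqrt{30} t}{10} \right)}}{6} + C.
The condition gives C = - \frac{19}{24} - \frac{\sqrt{30} \operatorname{atan}{\left(\frac{\sqrt{30}}{20} \right)}}{6} - \frac{\log{\left(\frac{43}{24} \right)}}{12} + \frac{5 \log{\left(\frac{43}{12} \right)}}{9} - (- \frac{\sqrt{30} \operatorname{atan}{\left(\frac{\sqrt{30}}{20} \right)}}{6} - \frac{\log{\left(\frac{43}{24} \right)}}{12} + \frac{5}{24} + \frac{5 \log{\left(\frac{43}{12} \right)}}{9}) = -1.
So G(t) = - \frac{t^{2}}{6} - \frac{t}{2} + \left(\frac{t^{2}}{6} + \frac{t}{4}\right) \log{\left(\frac{t^{2}}{2} + \frac{5}{3} \right)} + \frac{5 \log{\left(t^{2} + \frac{10}{3} \right)}}{9} + \frac{\sqrt{30} \operatorname{atan}{\left(\frac{\sqrt{30} t}{10} \right)}}{6} - 1.
Check: d/dt[- \frac{t^{2}}{6} - \frac{t}{2} + \left(\frac{t^{2}}{6} + \frac{t}{4}\right) \log{\left(\frac{t^{2}}{2} + \frac{5}{3} \right)} + \frac{5 \log{\left(t^{2} + \frac{10}{3} \right)}}{9} + \frac{\sqrt{30} \operatorname{atan}{\left(\frac{\sqrt{30} t}{10} \right)}}{6} - 1] = \frac{t \log{\left(3 t^{2} + 10 \right)}}{3} - \frac{t \log{\left(6 \right)}}{3} + \frac{\log{\left(3 t^{2} + 10 \right)}}{4} - \frac{\log{\left(6 \right)}}{4}, which equals G'(t).

G(t) = - \frac{t^{2}}{6} - \frac{t}{2} + \left(\frac{t^{2}}{6} + \frac{t}{4}\right) \log{\left(\frac{t^{2}}{2} + \frac{5}{3} \right)} + \frac{5 \log{\left(t^{2} + \frac{10}{3} \right)}}{9} + \frac{\sqrt{30} \operatorname{atan}{\left(\frac{\sqrt{30} t}{10} \right)}}{6} - 1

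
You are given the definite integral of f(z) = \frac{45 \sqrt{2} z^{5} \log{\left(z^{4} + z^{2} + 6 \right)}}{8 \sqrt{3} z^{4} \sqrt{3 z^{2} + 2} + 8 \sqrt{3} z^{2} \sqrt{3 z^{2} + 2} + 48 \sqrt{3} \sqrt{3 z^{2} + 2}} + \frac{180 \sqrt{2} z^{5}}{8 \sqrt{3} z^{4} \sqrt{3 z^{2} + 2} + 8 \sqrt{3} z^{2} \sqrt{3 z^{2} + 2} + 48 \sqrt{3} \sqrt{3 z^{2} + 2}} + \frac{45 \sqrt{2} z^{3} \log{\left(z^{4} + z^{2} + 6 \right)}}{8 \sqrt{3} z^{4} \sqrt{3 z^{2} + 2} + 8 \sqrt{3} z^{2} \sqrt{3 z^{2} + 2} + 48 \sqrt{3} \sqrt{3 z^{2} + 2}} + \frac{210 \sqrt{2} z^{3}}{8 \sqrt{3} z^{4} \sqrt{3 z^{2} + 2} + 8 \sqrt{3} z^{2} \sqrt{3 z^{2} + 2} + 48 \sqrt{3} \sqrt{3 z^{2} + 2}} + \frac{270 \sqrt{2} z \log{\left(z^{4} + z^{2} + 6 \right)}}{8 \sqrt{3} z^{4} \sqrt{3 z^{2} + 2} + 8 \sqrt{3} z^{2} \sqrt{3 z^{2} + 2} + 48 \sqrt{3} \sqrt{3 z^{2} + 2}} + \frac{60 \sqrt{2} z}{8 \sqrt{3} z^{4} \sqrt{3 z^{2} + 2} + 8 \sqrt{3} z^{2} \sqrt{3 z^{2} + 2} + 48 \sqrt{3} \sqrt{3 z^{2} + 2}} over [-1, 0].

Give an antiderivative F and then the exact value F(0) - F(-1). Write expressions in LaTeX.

Recognize the product-rule pattern: f = u'v + uv' with u = \frac{15 \sqrt{2 z^{2} + \frac{4}{3}}}{8}, v = \log{\left(z^{4} + z^{2} + 6 \right)}, so integration by parts undoes it.
F(z) = \frac{15 \sqrt{2 z^{2} + \frac{4}{3}} \log{\left(z^{4} + z^{2} + 6 \right)}}{8} is an antiderivative of f.
Check: d/dz[\frac{15 \sqrt{2 z^{2} + \frac{4}{3}} \log{\left(z^{4} + z^{2} + 6 \right)}}{8}] = \frac{45 \sqrt{2} z^{5} \log{\left(z^{4} + z^{2} + 6 \right)} + 180 \sqrt{2} z^{5} + 45 \sqrt{2} z^{3} \log{\left(z^{4} + z^{2} + 6 \right)} + 210 \sqrt{2} z^{3} + 270 \sqrt{2} z \log{\left(z^{4} + z^{2} + 6 \right)} + 60 \sqrt{2} z}{8 \sqrt{3} z^{4} \sqrt{3 z^{2} + 2} + 8 \sqrt{3} z^{2} \sqrt{3 z^{2} + 2} + 48 \sqrt{3} \sqrt{3 z^{2} + 2}}, which equals f(z).
F(0) = \frac{5 \sqrt{3} \log{\left(6 \right)}}{4}; F(-1) = \frac{5 \sqrt{30} \log{\left(8 \right)}}{8}.
Integral = F(0) - F(-1) = - \frac{5 \sqrt{30} \log{\left(8 \right)}}{8} + \frac{5 \sqrt{3} \log{\left(6 \right)}}{4}.

Antiderivative: F(z) = \frac{15 \sqrt{2 z^{2} + \frac{4}{3}} \log{\left(z^{4} + z^{2} + 6 \right)}}{8}; value = - \frac{5 \sqrt{30} \log{\left(8 \right)}}{8} + \frac{5 \sqrt{3} \log{\left(6 \right)}}{4}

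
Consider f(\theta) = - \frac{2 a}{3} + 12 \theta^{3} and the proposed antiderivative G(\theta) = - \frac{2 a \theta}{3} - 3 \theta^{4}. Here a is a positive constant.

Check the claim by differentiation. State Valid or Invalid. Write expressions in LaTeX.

Invalid: d/d\theta[G] - f = - 24 \theta^{3}, which is not 0.

d/d\theta[G] = - \frac{2 a}{3} - 12 \theta^{3}
d/d\theta[G] - f(\theta) = - 24 \theta^{3} != 0.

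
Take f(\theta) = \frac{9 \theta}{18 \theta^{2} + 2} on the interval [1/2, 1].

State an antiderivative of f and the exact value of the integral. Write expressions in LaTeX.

Antiderivative: F(\theta) = \frac{\log{\left(3 \theta^{2} + \frac{1}{3} \right)}}{4}; value = - \frac{\log{\left(\frac{13}{12} \right)}}{4} + \frac{\log{\left(\frac{10}{3} \right)}}{4}

f matches the chain-rule pattern g'(h)*h' with inner function h(\theta) = 3 \theta^{2} + \frac{1}{3}; substituting u = h(\theta) collapses the integral.
F(\theta) = \frac{\log{\left(3 \theta^{2} + \frac{1}{3} \right)}}{4} is an antiderivative of f.
Check: d/d\theta[\frac{\log{\left(3 \theta^{2} + \frac{1}{3} \right)}}{4}] = \frac{9 \theta}{18 \theta^{2} + 2} = f(\theta).
F(1) = \frac{\log{\left(\frac{10}{3} \right)}}{4}; F(1/2) = \frac{\log{\left(\frac{13}{12} \right)}}{4}.
Integral = F(1) - F(1/2) = - \frac{\log{\left(\frac{13}{12} \right)}}{4} + \frac{\log{\left(\frac{10}{3} \right)}}{4}.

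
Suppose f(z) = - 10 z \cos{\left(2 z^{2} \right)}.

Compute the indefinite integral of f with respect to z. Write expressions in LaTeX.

F(z) = - \frac{5 \sin{\left(2 z^{2} \right)}}{2} + C

The substitution u = 2 z^{2} works: f is exactly (dF/du)*(du/dz) for that inner function.
Check: d/dz[- \frac{5 \sin{\left(2 z^{2} \right)}}{2}] = - 10 z \cos{\left(2 z^{2} \right)} = f(z).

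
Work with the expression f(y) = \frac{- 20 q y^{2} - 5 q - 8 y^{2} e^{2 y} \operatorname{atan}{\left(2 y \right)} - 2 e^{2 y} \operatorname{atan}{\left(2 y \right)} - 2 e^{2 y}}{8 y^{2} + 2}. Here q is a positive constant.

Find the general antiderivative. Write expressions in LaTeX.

Since d/dy undoes antidifferentiation here, F'(y) = f(y) is required of F(y).
Check: d/dy[- \frac{5 q y + e^{2 y} \operatorname{atan}{\left(2 y \right)}}{2}] = \frac{- 20 q y^{2} - 5 q - 8 y^{2} e^{2 y} \operatorname{atan}{\left(2 y \right)} - 2 e^{2 y} \operatorname{atan}{\left(2 y \right)} - 2 e^{2 y}}{8 y^{2} + 2} = f(y).

F(y) = - \frac{5 q y + e^{2 y} \operatorname{atan}{\left(2 y \right)}}{2} + C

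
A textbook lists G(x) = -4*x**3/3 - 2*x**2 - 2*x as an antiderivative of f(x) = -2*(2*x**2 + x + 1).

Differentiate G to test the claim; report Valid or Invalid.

Invalid: d/dx[G] - f = -2*x, which is not 0.

d/dx[G] = -4*x**2 - 4*x - 2
d/dx[G] - f(x) = -2*x != 0.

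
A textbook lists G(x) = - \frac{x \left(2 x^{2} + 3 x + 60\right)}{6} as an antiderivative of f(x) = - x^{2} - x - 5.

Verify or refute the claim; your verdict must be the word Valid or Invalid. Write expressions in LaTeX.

d/dx[G] = - x^{2} - x - 10
d/dx[G] - f(x) = -5 != 0.

Invalid: d/dx[G] - f = -5, which is not 0.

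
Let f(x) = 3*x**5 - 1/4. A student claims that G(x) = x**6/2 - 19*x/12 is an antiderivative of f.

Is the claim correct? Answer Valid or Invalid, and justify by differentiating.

Invalid: d/dx[G] - f = -4/3, which is not 0.

d/dx[G] = 3*x**5 - 19/12
d/dx[G] - f(x) = -4/3 != 0.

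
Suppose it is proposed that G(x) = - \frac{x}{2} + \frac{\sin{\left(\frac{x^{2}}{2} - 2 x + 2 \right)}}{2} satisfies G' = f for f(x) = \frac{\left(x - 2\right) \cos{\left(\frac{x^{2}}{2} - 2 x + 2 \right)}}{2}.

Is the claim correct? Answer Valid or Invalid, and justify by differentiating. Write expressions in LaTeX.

Invalid: d/dx[G] - f = - \frac{1}{2}, which is not 0.

d/dx[G] = \frac{x \cos{\left(\frac{x^{2}}{2} - 2 x + 2 \right)}}{2} - \cos{\left(\frac{x^{2}}{2} - 2 x + 2 \right)} - \frac{1}{2}
d/dx[G] - f(x) = - \frac{1}{2} != 0.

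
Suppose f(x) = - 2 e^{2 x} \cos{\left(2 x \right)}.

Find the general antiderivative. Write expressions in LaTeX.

Recover f(x) by differentiating a candidate F(x); any mismatch rules it out.
Check: d/dx[- \frac{\left(\sin{\left(2 x \right)} + \cos{\left(2 x \right)}\right) e^{2 x}}{2}] = - 2 e^{2 x} \cos{\left(2 x \right)} = f(x).

F(x) = - \frac{\left(\sin{\left(2 x \right)} + \cos{\left(2 x \right)}\right) e^{2 x}}{2} + C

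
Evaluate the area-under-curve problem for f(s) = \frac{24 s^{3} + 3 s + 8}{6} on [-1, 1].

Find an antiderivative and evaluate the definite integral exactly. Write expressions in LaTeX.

Since d/ds undoes antidifferentiation here, F'(s) = f(s) is required of F(s).
F(s) = \frac{12 s^{4} + 3 s^{2} + 16 s + 12}{12} is an antiderivative of f.
Check: d/ds[\frac{12 s^{4} + 3 s^{2} + 16 s + 12}{12}] = 4 s^{3} + \frac{s}{2} + \frac{4}{3}, which equals f(s).
F(1) = \frac{43}{12}; F(-1) = \frac{11}{12}.
Integral = F(1) - F(-1) = \frac{8}{3}.

Antiderivative: F(s) = \frac{12 s^{4} + 3 s^{2} + 16 s + 12}{12}; value = \frac{8}{3}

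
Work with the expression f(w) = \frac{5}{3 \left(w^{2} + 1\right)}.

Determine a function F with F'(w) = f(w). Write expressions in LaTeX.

An antiderivative is F(w) = \frac{5 \operatorname{atan}{\left(w \right)}}{3}.

Differentiate the proposed F(w) back; it has to land on f(w) exactly.
Check: d/dw[\frac{5 \operatorname{atan}{\left(w \right)}}{3}] = \frac{5}{3 w^{2} + 3}, which equals f(w).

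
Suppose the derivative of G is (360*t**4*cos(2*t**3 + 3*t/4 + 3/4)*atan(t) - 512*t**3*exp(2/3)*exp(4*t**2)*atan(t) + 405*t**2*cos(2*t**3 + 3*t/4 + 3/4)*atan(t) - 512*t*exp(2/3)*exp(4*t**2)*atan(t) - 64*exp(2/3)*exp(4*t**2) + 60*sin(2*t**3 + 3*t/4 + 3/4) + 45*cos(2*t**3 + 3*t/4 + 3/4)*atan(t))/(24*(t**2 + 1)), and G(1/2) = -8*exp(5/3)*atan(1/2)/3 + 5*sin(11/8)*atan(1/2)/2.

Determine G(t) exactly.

G(t) = -8*exp(2/3)*exp(4*t**2)*atan(t)/3 + 5*sin(2*t**3 + 3*t/4 + 3/4)*atan(t)/2

Recognize the product-rule pattern: G'(t) = u'v + uv' with u = -8*exp(4*t**2 + 2/3)/3 + 5*sin(2*t**3 + 3*t/4 + 3/4)/2, v = atan(t), so integration by parts undoes it.
A general antiderivative is 2*(-4*exp(4*t**2 + 2/3)/3 + 5*sin(2*t**3 + 3*t/4 + 3/4)/4)*atan(t) + C.
The condition gives C = -8*exp(5/3)*atan(1/2)/3 + 5*sin(11/8)*atan(1/2)/2 - (-8*exp(5/3)*atan(1/2)/3 + 5*sin(11/8)*atan(1/2)/2) = 0.
So G(t) = -8*exp(2/3)*exp(4*t**2)*atan(t)/3 + 5*sin(2*t**3 + 3*t/4 + 3/4)*atan(t)/2.
Check: d/dt[-8*exp(2/3)*exp(4*t**2)*atan(t)/3 + 5*sin(2*t**3 + 3*t/4 + 3/4)*atan(t)/2] = (360*t**4*cos(2*t**3 + 3*t/4 + 3/4)*atan(t) - 512*t**3*exp(2/3)*exp(4*t**2)*atan(t) + 405*t**2*cos(2*t**3 + 3*t/4 + 3/4)*atan(t) - 512*t*exp(2/3)*exp(4*t**2)*atan(t) - 64*exp(2/3)*exp(4*t**2) + 60*sin(2*t**3 + 3*t/4 + 3/4) + 45*cos(2*t**3 + 3*t/4 + 3/4)*atan(t))/(24*t**2 + 24), which equals G'(t).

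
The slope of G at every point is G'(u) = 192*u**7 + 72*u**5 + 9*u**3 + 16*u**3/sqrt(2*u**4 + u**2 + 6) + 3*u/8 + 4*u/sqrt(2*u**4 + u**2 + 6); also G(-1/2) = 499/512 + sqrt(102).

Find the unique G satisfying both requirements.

G(u) = 24*u**8 + 12*u**6 + 9*u**4/4 + 3*u**2/16 + 4*sqrt(2*u**4 + u**2 + 6) + 259/512

Integrate term by term and add the pieces.
A general antiderivative is 3*(2*u**2 + 1/4)**4/2 + 4*sqrt(2*u**4 + u**2 + 6) + C.
The condition gives C = 499/512 + sqrt(102) - (243/512 + sqrt(102)) = 1/2.
So G(u) = 24*u**8 + 12*u**6 + 9*u**4/4 + 3*u**2/16 + 4*sqrt(2*u**4 + u**2 + 6) + 259/512.
Check: d/du[24*u**8 + 12*u**6 + 9*u**4/4 + 3*u**2/16 + 4*sqrt(2*u**4 + u**2 + 6) + 259/512] = (1536*u**7*sqrt(2*u**4 + u**2 + 6) + 576*u**5*sqrt(2*u**4 + u**2 + 6) + 72*u**3*sqrt(2*u**4 + u**2 + 6) + 128*u**3 + 3*u*sqrt(2*u**4 + u**2 + 6) + 32*u)/(8*sqrt(2*u**4 + u**2 + 6)), which equals G'(u).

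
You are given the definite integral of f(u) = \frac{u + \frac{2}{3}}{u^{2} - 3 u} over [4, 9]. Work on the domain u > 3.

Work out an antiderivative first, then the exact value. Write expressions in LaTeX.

Antiderivative: F(u) = \frac{- 2 \log{\left(u \right)} + 11 \log{\left(u - 3 \right)}}{9}; value = - \frac{2 \log{\left(9 \right)}}{9} + \frac{2 \log{\left(4 \right)}}{9} + \frac{11 \log{\left(6 \right)}}{9}

Factor the denominator (3 u \left(u - 3\right)) and decompose: f = \frac{11}{9 \left(u - 3\right)} - \frac{2}{9 u}; each piece integrates to a log, atan, or power term.
F(u) = \frac{- 2 \log{\left(u \right)} + 11 \log{\left(u - 3 \right)}}{9} is an antiderivative of f.
Check: d/du[\frac{- 2 \log{\left(u \right)} + 11 \log{\left(u - 3 \right)}}{9}] = \frac{3 u + 2}{3 u^{2} - 9 u}, which equals f(u).
F(9) = - \frac{2 \log{\left(9 \right)}}{9} + \frac{11 \log{\left(6 \right)}}{9}; F(4) = - \frac{2 \log{\left(4 \right)}}{9}.
Integral = F(9) - F(4) = - \frac{2 \log{\left(9 \right)}}{9} + \frac{2 \log{\left(4 \right)}}{9} + \frac{11 \log{\left(6 \right)}}{9}.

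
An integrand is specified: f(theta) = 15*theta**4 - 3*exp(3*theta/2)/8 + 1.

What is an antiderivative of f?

Integrate term by term and add the pieces.
Check: d/dtheta[3*theta**5 + theta - exp(3*theta/2)/4] = 15*theta**4 - 3*exp(3*theta/2)/8 + 1 = f(theta).

An antiderivative is F(theta) = 3*theta**5 + theta - exp(3*theta/2)/4.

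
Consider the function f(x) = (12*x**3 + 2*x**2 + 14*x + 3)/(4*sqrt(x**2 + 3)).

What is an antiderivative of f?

An antiderivative is F(x) = x**2*sqrt(x**2 + 3) + x*sqrt(x**2 + 3)/4 - 5*sqrt(x**2 + 3)/2.

Recognize the product-rule pattern: f = u'v + uv' with u = sqrt(x**2 + 3), v = x**2 + x/4 - 5/2, so integration by parts undoes it.
Check: d/dx[x**2*sqrt(x**2 + 3) + x*sqrt(x**2 + 3)/4 - 5*sqrt(x**2 + 3)/2] = (12*x**3 + 2*x**2 + 14*x + 3)/(4*sqrt(x**2 + 3)) = f(x).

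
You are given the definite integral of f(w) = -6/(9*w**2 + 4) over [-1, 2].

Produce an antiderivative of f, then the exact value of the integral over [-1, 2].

Antiderivative: F(w) = -atan(3*w/2); value = -atan(3) - atan(3/2)

An antiderivative F(w) passes only if d/dw[F] lands on f(w) exactly.
F(w) = -atan(3*w/2) is an antiderivative of f.
Check: d/dw[-atan(3*w/2)] = -6/(9*w**2 + 4) = f(w).
F(2) = -atan(3); F(-1) = atan(3/2).
Integral = F(2) - F(-1) = -atan(3) - atan(3/2).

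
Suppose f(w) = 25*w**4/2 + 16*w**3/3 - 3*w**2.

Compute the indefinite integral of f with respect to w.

The integrand splits into summands that can be handled one at a time.
Check: d/dw[5*w**5/2 + 4*w**4/3 - w**3] = 25*w**4/2 + 16*w**3/3 - 3*w**2 = f(w).

F(w) = 5*w**5/2 + 4*w**4/3 - w**3 + C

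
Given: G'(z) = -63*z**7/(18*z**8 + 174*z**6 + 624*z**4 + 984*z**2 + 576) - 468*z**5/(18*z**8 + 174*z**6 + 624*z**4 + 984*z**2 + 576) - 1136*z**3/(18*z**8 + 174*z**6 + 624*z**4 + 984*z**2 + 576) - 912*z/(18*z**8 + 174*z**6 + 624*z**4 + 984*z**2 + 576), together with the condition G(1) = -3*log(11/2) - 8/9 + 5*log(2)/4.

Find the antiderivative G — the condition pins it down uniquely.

Integrate term by term and add the pieces.
A general antiderivative is 5*log(z**2/2 + 3/2)/4 - 3*log(3*z**2/2 + 4) + 1/(2*(3*z**2/2 + 3)) + C.
The condition gives C = -3*log(11/2) - 8/9 + 5*log(2)/4 - (-3*log(11/2) + 1/9 + 5*log(2)/4) = -1.
So G(z) = 5*log(z**2/2 + 3/2)/4 - 3*log(3*z**2/2 + 4) - 1 + 1/(3*z**2 + 6).
Check: d/dz[5*log(z**2/2 + 3/2)/4 - 3*log(3*z**2/2 + 4) - 1 + 1/(3*z**2 + 6)] = (-63*z**7 - 468*z**5 - 1136*z**3 - 912*z)/(18*z**8 + 174*z**6 + 624*z**4 + 984*z**2 + 576), which equals G'(z).

G(z) = 5*log(z**2/2 + 3/2)/4 - 3*log(3*z**2/2 + 4) - 1 + 1/(3*z**2 + 6)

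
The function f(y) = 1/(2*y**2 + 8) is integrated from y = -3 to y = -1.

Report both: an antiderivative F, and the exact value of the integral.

Antiderivative: F(y) = atan(y/2)/4; value = -atan(1/2)/4 + atan(3/2)/4

Any candidate F(y) must reproduce f(y) exactly when differentiated.
F(y) = atan(y/2)/4 is an antiderivative of f.
Check: d/dy[atan(y/2)/4] = 1/(2*y**2 + 8) = f(y).
F(-1) = -atan(1/2)/4; F(-3) = -atan(3/2)/4.
Integral = F(-1) - F(-3) = -atan(1/2)/4 + atan(3/2)/4.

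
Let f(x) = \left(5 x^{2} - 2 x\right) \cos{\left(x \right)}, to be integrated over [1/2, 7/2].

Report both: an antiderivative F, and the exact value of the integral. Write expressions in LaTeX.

Antiderivative: F(x) = 5 x^{2} \sin{\left(x \right)} - 2 x \sin{\left(x \right)} + 10 x \cos{\left(x \right)} - 10 \sin{\left(x \right)} - 2 \cos{\left(x \right)}; value = 33 \cos{\left(\frac{7}{2} \right)} + \frac{177 \sin{\left(\frac{7}{2} \right)}}{4} - 3 \cos{\left(\frac{1}{2} \right)} + \frac{39 \sin{\left(\frac{1}{2} \right)}}{4}

An antiderivative F(x) passes only if d/dx[F] lands on f(x) exactly.
F(x) = 5 x^{2} \sin{\left(x \right)} - 2 x \sin{\left(x \right)} + 10 x \cos{\left(x \right)} - 10 \sin{\left(x \right)} - 2 \cos{\left(x \right)} is an antiderivative of f.
Check: d/dx[5 x^{2} \sin{\left(x \right)} - 2 x \sin{\left(x \right)} + 10 x \cos{\left(x \right)} - 10 \sin{\left(x \right)} - 2 \cos{\left(x \right)}] = 5 x^{2} \cos{\left(x \right)} - 2 x \cos{\left(x \right)}, which equals f(x).
F(7/2) = 33 \cos{\left(\frac{7}{2} \right)} + \frac{177 \sin{\left(\frac{7}{2} \right)}}{4}; F(1/2) = - \frac{39 \sin{\left(\frac{1}{2} \right)}}{4} + 3 \cos{\left(\frac{1}{2} \right)}.
Integral = F(7/2) - F(1/2) = 33 \cos{\left(\frac{7}{2} \right)} + \frac{177 \sin{\left(\frac{7}{2} \right)}}{4} - 3 \cos{\left(\frac{1}{2} \right)} + \frac{39 \sin{\left(\frac{1}{2} \right)}}{4}.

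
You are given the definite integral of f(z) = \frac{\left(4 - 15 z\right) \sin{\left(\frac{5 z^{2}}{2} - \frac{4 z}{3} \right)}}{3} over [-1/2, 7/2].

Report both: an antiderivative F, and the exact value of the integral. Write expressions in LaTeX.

Antiderivative: F(z) = \cos{\left(\frac{5 z^{2}}{2} - \frac{4 z}{3} \right)}; value = - \cos{\left(\frac{31}{24} \right)} + \cos{\left(\frac{623}{24} \right)}

The substitution u = \frac{5 z^{2}}{2} - \frac{4 z}{3} works: f is exactly (dF/du)*(du/dz) for that inner function.
F(z) = \cos{\left(\frac{5 z^{2}}{2} - \frac{4 z}{3} \right)} is an antiderivative of f.
Check: d/dz[\cos{\left(\frac{5 z^{2}}{2} - \frac{4 z}{3} \right)}] = - 5 z \sin{\left(\frac{5 z^{2}}{2} - \frac{4 z}{3} \right)} + \frac{4 \sin{\left(\frac{5 z^{2}}{2} - \frac{4 z}{3} \right)}}{3}, which equals f(z).
F(7/2) = \cos{\left(\frac{623}{24} \right)}; F(-1/2) = \cos{\left(\frac{31}{24} \right)}.
Integral = F(7/2) - F(-1/2) = - \cos{\left(\frac{31}{24} \right)} + \cos{\left(\frac{623}{24} \right)}.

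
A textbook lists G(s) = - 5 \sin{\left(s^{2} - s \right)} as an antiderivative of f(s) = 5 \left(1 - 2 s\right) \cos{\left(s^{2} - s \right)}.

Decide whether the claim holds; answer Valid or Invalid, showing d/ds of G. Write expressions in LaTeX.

d/ds[G] = - 10 s \cos{\left(s^{2} - s \right)} + 5 \cos{\left(s^{2} - s \right)}
This equals f(s) exactly, so the claim holds.

Valid - the claim checks out under differentiation.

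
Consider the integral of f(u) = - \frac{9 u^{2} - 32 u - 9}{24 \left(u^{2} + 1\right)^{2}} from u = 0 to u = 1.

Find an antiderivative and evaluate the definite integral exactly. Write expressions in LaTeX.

Antiderivative: F(u) = \frac{9 u - 16}{24 \left(u^{2} + 1\right)}; value = \frac{25}{48}

f has the shape v'r + vr' for v = \frac{1}{2 u^{2} + 2} and r = \frac{3 u}{4} - \frac{4}{3} — it is the derivative of the product v*r.
F(u) = \frac{9 u - 16}{24 \left(u^{2} + 1\right)} is an antiderivative of f.
Check: d/du[\frac{9 u - 16}{24 \left(u^{2} + 1\right)}] = \frac{- 9 u^{2} + 32 u + 9}{24 u^{4} + 48 u^{2} + 24}, which equals f(u).
F(1) = - \frac{7}{48}; F(0) = - \frac{2}{3}.
Integral = F(1) - F(0) = \frac{25}{48}.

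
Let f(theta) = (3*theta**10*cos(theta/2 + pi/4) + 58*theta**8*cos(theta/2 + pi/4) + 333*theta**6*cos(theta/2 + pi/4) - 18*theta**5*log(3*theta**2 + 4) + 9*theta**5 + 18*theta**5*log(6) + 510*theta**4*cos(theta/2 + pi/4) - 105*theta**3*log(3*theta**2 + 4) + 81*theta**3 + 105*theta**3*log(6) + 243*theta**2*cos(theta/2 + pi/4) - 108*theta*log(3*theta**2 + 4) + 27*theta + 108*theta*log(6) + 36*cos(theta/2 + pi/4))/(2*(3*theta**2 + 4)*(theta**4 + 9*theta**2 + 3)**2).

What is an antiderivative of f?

A first test for any F(theta): its theta-derivative must equal f(theta) identically.
Check: d/dtheta[sin(theta/2 + pi/4) + log(theta**2/2 + 2/3)/(4*theta**4/3 + 12*theta**2 + 4)] = (3*theta**10*cos(theta/2 + pi/4) + 58*theta**8*cos(theta/2 + pi/4) + 333*theta**6*cos(theta/2 + pi/4) - 18*theta**5*log(3*theta**2 + 4) + 9*theta**5 + 18*theta**5*log(6) + 510*theta**4*cos(theta/2 + pi/4) - 105*theta**3*log(3*theta**2 + 4) + 81*theta**3 + 105*theta**3*log(6) + 243*theta**2*cos(theta/2 + pi/4) - 108*theta*log(3*theta**2 + 4) + 27*theta + 108*theta*log(6) + 36*cos(theta/2 + pi/4))/(6*theta**10 + 116*theta**8 + 666*theta**6 + 1020*theta**4 + 486*theta**2 + 72), which equals f(theta).

An antiderivative is F(theta) = sin(theta/2 + pi/4) + log(theta**2/2 + 2/3)/(4*theta**4/3 + 12*theta**2 + 4).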